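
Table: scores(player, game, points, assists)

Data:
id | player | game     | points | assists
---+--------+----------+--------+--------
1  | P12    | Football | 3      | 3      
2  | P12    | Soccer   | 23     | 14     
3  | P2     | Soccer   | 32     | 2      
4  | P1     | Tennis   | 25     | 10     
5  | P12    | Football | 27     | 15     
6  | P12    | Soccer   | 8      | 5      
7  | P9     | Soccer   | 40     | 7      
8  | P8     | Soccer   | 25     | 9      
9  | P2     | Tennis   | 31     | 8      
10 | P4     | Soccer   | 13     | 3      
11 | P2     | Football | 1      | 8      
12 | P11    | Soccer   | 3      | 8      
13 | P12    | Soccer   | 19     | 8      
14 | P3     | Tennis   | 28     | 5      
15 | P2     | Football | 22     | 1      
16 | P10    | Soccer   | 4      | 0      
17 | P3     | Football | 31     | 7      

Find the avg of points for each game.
SELECT game, AVG(points) as result
FROM scores
GROUP BY game

Result:
  Football: 16.80
  Soccer: 18.56
  Tennis: 28.00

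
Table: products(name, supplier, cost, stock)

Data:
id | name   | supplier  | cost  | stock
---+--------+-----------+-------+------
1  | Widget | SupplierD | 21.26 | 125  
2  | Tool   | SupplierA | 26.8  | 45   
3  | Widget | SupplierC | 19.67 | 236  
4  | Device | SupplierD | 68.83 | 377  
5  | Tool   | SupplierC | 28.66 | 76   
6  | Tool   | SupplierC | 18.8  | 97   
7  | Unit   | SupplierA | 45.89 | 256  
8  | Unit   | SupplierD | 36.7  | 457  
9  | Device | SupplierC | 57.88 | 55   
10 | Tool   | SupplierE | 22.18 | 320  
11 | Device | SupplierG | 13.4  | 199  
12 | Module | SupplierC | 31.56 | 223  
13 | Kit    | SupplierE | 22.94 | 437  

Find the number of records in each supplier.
SELECT supplier, COUNT(*) as count
FROM products
GROUP BY supplier

Result:
  SupplierA: 2
  SupplierC: 5
  SupplierD: 3
  SupplierE: 2
  SupplierG: 1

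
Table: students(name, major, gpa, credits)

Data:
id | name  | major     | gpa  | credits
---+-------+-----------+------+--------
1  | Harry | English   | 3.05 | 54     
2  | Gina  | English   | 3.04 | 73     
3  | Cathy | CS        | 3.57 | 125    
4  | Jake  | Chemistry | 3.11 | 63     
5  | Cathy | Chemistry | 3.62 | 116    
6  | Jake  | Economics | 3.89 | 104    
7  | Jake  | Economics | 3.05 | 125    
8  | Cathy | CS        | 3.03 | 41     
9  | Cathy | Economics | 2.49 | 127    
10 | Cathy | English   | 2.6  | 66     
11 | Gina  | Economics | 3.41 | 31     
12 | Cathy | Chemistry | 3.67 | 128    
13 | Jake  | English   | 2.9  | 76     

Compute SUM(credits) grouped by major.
SELECT major, SUM(credits) as result
FROM students
GROUP BY major

Result:
  CS: 166
  Chemistry: 307
  Economics: 387
  English: 269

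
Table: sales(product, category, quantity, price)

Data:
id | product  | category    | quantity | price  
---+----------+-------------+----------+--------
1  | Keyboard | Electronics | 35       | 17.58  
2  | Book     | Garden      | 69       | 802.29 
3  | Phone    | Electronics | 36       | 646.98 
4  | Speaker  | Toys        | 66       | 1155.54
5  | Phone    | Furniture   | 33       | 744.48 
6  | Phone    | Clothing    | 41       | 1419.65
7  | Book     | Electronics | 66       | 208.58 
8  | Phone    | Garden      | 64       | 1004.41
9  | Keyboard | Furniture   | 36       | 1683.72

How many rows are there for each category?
SELECT category, COUNT(*) as count
FROM sales
GROUP BY category

Result:
  Clothing: 1
  Electronics: 3
  Furniture: 2
  Garden: 2
  Toys: 1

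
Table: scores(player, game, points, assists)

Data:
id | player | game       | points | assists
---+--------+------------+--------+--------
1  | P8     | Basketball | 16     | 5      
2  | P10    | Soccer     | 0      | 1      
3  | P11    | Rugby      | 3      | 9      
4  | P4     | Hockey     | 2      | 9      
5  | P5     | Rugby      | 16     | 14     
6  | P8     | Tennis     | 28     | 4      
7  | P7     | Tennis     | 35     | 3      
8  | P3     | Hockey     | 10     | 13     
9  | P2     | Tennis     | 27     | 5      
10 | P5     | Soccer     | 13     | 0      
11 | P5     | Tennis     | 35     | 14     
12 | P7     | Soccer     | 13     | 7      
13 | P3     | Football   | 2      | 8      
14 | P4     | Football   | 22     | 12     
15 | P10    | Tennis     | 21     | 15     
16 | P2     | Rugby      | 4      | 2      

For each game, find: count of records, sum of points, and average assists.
SELECT game,
       COUNT(*) as cnt,
       SUM(points) as total_points,
       AVG(assists) as avg_assists
FROM scores
GROUP BY game

Result:
  Basketball: 1 records, 16 total points, 5.00 avg assists
  Football: 2 records, 24 total points, 10.00 avg assists
  Hockey: 2 records, 12 total points, 11.00 avg assists
  Rugby: 3 records, 23 total points, 8.33 avg assists
  Soccer: 3 records, 26 total points, 2.67 avg assists
  Tennis: 5 records, 146 total points, 8.20 avg assists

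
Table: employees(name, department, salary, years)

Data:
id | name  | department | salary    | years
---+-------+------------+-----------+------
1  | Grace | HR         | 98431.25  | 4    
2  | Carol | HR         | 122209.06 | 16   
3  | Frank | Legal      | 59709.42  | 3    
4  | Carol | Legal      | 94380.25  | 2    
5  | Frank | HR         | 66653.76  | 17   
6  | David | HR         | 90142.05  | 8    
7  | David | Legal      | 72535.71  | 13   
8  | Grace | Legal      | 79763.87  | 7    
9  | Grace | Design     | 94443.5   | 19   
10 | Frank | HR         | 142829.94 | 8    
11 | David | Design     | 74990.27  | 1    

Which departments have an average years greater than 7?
SELECT department, AVG(years)
FROM employees
GROUP BY department
HAVING AVG(years) > 7

Result:
  Design: avg=10.00
  HR: avg=10.60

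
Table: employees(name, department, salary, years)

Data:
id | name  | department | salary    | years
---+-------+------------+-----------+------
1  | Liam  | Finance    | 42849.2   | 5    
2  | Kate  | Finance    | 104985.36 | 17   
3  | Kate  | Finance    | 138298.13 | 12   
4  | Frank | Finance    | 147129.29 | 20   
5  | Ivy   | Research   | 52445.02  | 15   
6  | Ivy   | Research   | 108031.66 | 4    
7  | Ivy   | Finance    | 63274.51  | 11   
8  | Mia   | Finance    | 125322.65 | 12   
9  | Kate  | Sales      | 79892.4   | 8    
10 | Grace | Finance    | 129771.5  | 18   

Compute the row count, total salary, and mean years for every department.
SELECT department,
       COUNT(*) as cnt,
       SUM(salary) as total_salary,
       AVG(years) as avg_years
FROM employees
GROUP BY department

Result:
  Finance: 7 records, 751630.64 total salary, 13.57 avg years
  Research: 2 records, 160476.68 total salary, 9.50 avg years
  Sales: 1 records, 79892.40 total salary, 8.00 avg years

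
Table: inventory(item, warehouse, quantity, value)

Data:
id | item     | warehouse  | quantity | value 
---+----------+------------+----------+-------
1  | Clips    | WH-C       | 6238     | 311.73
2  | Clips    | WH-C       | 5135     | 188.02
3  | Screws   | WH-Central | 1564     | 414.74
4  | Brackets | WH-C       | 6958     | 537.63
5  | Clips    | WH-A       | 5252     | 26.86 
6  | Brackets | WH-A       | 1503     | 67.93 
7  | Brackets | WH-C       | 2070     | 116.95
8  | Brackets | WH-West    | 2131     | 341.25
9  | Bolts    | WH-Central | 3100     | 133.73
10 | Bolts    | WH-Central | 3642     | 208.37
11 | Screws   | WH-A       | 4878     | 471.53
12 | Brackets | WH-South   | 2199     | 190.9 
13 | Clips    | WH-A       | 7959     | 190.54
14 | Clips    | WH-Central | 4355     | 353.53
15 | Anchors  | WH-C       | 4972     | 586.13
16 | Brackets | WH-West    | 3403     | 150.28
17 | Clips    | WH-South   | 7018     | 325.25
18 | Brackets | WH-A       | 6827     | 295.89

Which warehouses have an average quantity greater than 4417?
SELECT warehouse, AVG(quantity)
FROM inventory
GROUP BY warehouse
HAVING AVG(quantity) > 4417

Result:
  WH-A: avg=5283.80
  WH-C: avg=5074.60
  WH-South: avg=4608.50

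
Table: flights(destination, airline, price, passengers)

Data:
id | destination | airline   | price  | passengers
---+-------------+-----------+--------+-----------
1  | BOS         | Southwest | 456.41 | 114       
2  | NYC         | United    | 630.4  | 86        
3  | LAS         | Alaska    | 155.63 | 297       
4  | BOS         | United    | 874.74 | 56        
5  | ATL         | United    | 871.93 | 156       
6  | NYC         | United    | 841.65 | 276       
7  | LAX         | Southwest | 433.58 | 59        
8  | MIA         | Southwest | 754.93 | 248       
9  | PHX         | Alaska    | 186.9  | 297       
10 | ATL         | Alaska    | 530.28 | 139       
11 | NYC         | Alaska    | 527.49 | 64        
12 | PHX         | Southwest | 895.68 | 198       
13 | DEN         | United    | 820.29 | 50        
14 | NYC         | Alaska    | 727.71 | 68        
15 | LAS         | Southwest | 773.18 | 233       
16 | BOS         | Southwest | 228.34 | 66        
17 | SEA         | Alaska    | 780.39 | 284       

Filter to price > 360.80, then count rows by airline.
SELECT airline, COUNT(*)
FROM flights
WHERE price > 360.80
GROUP BY airline

Note: WHERE filters rows before grouping.

Result:
  Alaska: 4
  Southwest: 5
  United: 5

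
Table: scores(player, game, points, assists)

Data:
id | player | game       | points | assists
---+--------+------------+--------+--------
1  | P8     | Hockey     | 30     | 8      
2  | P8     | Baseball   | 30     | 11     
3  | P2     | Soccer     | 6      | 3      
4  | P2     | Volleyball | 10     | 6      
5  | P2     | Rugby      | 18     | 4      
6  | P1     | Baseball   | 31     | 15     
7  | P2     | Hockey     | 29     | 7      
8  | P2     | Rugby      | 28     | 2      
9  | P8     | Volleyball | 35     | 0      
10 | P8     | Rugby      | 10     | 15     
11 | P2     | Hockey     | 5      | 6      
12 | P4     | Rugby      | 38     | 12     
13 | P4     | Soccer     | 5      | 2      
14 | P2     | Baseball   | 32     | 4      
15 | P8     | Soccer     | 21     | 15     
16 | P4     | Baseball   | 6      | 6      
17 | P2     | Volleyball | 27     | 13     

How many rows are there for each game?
SELECT game, COUNT(*) as count
FROM scores
GROUP BY game

Result:
  Baseball: 4
  Hockey: 3
  Rugby: 4
  Soccer: 3
  Volleyball: 3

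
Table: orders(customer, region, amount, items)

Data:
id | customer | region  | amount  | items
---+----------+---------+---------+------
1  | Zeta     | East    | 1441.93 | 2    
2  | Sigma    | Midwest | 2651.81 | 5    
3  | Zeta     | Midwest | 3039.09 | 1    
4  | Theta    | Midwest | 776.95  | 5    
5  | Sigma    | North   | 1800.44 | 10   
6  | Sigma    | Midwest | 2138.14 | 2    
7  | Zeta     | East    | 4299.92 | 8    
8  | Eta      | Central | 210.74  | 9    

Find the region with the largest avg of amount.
SELECT region, AVG(amount) as val
FROM orders
GROUP BY region
ORDER BY val DESC
LIMIT 1

Result: East with avg(amount) = 2870.93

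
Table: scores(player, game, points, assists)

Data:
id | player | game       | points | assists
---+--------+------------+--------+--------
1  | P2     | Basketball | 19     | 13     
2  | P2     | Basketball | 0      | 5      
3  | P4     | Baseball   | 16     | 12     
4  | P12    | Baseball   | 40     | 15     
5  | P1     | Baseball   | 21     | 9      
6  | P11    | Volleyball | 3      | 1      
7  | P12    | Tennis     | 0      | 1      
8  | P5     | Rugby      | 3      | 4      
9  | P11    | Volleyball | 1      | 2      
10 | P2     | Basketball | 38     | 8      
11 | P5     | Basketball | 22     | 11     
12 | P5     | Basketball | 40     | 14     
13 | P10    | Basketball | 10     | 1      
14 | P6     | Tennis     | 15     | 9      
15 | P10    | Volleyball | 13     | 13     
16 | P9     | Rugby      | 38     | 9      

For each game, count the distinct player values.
SELECT game, COUNT(DISTINCT player)
FROM scores
GROUP BY game

Result:
  Baseball: 3 distinct
  Basketball: 3 distinct
  Rugby: 2 distinct
  Tennis: 2 distinct
  Volleyball: 2 distinct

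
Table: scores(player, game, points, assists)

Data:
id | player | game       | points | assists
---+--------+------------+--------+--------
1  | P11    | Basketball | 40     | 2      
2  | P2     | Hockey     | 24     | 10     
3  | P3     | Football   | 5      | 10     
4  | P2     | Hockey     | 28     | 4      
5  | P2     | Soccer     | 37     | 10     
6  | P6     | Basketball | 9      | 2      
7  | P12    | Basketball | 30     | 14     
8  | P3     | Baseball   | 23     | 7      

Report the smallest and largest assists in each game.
SELECT game, MIN(assists), MAX(assists)
FROM scores
GROUP BY game

Result:
  Baseball: min=7, max=7
  Basketball: min=2, max=14
  Football: min=10, max=10
  Hockey: min=4, max=10
  Soccer: min=10, max=10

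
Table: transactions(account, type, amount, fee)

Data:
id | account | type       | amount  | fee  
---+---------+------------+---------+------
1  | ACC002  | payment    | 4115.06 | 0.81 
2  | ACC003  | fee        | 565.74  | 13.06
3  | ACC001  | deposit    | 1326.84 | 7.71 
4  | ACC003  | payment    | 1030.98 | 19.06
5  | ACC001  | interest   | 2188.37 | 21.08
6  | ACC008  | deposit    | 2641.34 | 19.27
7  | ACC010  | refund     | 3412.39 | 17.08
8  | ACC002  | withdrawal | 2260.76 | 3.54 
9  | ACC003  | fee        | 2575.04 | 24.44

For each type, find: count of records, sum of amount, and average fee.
SELECT type,
       COUNT(*) as cnt,
       SUM(amount) as total_amount,
       AVG(fee) as avg_fee
FROM transactions
GROUP BY type

Result:
  deposit: 2 records, 3968.18 total amount, 13.49 avg fee
  fee: 2 records, 3140.78 total amount, 18.75 avg fee
  interest: 1 records, 2188.37 total amount, 21.08 avg fee
  payment: 2 records, 5146.04 total amount, 9.94 avg fee
  refund: 1 records, 3412.39 total amount, 17.08 avg fee
  withdrawal: 1 records, 2260.76 total amount, 3.54 avg fee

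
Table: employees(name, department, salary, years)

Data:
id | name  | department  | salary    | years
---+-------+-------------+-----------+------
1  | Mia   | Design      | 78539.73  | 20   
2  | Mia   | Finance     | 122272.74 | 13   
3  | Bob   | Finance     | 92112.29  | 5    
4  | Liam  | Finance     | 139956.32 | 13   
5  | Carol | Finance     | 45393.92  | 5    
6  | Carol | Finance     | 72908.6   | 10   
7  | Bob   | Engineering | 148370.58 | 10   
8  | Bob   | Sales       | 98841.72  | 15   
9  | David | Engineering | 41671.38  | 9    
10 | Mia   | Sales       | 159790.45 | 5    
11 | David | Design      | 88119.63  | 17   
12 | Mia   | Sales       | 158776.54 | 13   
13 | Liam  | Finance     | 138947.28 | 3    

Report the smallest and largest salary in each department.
SELECT department, MIN(salary), MAX(salary)
FROM employees
GROUP BY department

Result:
  Design: min=78539.73, max=88119.63
  Engineering: min=41671.38, max=148370.58
  Finance: min=45393.92, max=139956.32
  Sales: min=98841.72, max=159790.45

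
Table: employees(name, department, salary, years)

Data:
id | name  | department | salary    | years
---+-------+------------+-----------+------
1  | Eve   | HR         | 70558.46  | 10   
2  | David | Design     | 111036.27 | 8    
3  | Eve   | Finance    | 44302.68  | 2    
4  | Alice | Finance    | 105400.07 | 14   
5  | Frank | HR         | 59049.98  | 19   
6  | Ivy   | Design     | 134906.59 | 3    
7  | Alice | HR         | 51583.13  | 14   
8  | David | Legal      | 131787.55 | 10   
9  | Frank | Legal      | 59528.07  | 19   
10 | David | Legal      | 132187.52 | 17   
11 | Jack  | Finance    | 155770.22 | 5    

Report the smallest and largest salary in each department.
SELECT department, MIN(salary), MAX(salary)
FROM employees
GROUP BY department

Result:
  Design: min=111036.27, max=134906.59
  Finance: min=44302.68, max=155770.22
  HR: min=51583.13, max=70558.46
  Legal: min=59528.07, max=132187.52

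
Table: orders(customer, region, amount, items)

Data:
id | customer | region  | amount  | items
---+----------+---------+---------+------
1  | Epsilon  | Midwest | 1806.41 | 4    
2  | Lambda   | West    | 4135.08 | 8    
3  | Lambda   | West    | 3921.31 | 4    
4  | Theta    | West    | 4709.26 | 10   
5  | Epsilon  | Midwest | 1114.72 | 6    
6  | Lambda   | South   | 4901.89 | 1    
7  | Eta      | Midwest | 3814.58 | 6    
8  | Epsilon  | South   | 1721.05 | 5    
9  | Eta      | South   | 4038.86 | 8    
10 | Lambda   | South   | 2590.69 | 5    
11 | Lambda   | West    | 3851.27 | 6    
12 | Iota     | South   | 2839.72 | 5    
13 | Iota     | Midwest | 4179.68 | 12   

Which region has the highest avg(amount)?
SELECT region, AVG(amount) as val
FROM orders
GROUP BY region
ORDER BY val DESC
LIMIT 1

Result: West with avg(amount) = 4154.23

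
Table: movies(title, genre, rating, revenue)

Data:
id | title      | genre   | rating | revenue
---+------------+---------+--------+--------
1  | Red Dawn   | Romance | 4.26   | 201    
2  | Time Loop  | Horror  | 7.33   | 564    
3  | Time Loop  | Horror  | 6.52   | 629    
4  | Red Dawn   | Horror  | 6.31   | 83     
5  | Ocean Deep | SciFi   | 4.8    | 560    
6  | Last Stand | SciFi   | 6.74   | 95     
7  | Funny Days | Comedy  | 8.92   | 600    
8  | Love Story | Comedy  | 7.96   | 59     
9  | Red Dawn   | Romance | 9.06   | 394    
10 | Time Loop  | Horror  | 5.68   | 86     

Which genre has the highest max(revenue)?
SELECT genre, MAX(revenue) as val
FROM movies
GROUP BY genre
ORDER BY val DESC
LIMIT 1

Result: Horror with max(revenue) = 629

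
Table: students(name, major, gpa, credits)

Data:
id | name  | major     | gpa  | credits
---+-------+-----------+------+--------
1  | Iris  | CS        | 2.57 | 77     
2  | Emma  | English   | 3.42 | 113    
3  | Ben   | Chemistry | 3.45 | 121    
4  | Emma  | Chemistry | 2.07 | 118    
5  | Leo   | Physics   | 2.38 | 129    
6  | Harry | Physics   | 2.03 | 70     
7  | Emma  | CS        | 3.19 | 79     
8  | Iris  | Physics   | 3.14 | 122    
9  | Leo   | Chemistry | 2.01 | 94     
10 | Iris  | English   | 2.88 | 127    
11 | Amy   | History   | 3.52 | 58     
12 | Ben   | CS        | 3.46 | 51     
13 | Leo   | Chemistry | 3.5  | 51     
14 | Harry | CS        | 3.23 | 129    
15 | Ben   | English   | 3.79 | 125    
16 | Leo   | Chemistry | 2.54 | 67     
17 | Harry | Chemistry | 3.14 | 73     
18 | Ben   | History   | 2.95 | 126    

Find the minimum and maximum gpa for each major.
SELECT major, MIN(gpa), MAX(gpa)
FROM students
GROUP BY major

Result:
  CS: min=2.57, max=3.46
  Chemistry: min=2.01, max=3.50
  English: min=2.88, max=3.79
  History: min=2.95, max=3.52
  Physics: min=2.03, max=3.14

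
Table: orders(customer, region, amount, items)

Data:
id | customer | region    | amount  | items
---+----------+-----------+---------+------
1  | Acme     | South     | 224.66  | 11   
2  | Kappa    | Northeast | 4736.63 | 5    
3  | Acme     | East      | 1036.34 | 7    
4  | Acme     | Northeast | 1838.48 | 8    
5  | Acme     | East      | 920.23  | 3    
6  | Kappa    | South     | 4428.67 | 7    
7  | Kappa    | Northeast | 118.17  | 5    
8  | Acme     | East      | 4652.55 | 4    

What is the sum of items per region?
SELECT region, SUM(items) as result
FROM orders
GROUP BY region

Result:
  East: 14
  Northeast: 18
  South: 18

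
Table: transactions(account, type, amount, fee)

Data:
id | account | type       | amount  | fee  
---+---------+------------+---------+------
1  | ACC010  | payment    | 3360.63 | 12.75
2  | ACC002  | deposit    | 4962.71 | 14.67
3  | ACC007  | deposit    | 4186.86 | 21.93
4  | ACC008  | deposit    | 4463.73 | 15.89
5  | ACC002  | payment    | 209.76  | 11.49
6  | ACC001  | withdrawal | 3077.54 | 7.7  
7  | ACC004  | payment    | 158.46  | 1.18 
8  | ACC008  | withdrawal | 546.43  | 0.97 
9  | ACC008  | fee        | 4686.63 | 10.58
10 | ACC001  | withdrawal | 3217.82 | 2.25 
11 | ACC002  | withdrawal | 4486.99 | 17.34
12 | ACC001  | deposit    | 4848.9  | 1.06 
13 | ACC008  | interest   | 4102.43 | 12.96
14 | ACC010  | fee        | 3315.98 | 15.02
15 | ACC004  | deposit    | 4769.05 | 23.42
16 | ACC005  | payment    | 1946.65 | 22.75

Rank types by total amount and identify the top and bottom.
SELECT type, SUM(amount)
FROM transactions
GROUP BY type
ORDER BY SUM(amount)

All groups:
  interest: 4102.43
  payment: 5675.50
  fee: 8002.61
  withdrawal: 11328.78
  deposit: 23231.25

Highest: deposit (23231.25)
Lowest: interest (4102.43)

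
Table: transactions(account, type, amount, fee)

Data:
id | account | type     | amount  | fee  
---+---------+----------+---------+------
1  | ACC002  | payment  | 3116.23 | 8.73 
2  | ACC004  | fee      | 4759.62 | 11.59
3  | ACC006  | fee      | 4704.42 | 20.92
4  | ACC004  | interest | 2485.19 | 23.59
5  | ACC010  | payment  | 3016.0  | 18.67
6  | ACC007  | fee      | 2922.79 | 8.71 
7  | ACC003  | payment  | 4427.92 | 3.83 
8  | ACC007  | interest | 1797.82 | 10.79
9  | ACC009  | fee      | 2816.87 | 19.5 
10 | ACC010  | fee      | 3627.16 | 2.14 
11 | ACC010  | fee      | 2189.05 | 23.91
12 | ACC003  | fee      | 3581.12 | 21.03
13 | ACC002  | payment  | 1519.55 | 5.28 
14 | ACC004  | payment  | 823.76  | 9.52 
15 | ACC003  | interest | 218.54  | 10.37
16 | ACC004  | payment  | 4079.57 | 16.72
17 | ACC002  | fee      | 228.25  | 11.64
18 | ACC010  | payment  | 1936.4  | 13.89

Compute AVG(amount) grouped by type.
SELECT type, AVG(amount) as result
FROM transactions
GROUP BY type

Result:
  fee: 3103.66
  interest: 1500.52
  payment: 2702.78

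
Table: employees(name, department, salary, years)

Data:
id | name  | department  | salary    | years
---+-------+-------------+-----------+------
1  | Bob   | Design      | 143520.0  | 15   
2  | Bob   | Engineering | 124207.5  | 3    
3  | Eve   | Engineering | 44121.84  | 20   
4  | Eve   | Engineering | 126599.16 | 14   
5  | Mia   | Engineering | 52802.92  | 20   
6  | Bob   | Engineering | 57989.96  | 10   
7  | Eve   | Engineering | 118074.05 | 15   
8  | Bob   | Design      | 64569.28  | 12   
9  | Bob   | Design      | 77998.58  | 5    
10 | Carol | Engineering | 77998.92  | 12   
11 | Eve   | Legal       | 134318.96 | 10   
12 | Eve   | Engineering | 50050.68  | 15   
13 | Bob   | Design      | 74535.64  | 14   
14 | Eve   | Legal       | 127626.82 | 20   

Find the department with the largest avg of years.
SELECT department, AVG(years) as val
FROM employees
GROUP BY department
ORDER BY val DESC
LIMIT 1

Result: Legal with avg(years) = 15.00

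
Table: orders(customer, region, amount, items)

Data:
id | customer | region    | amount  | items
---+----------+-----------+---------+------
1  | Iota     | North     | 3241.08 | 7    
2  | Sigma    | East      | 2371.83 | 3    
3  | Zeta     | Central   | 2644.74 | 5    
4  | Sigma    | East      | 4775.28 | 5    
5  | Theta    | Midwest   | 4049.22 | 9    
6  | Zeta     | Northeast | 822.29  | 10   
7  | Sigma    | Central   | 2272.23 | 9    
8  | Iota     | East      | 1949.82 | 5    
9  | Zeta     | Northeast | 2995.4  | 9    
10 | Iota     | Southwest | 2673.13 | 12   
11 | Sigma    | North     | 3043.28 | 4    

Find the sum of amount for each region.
SELECT region, SUM(amount) as result
FROM orders
GROUP BY region

Result:
  Central: 4916.97
  East: 9096.93
  Midwest: 4049.22
  North: 6284.36
  Northeast: 3817.69
  Southwest: 2673.13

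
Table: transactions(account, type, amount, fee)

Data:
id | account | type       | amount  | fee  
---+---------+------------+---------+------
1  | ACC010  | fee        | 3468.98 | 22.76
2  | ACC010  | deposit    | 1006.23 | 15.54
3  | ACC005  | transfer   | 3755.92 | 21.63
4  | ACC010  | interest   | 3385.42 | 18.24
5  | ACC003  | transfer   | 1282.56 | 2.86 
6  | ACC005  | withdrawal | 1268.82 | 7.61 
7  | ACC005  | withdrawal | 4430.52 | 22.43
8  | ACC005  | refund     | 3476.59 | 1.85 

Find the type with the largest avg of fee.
SELECT type, AVG(fee) as val
FROM transactions
GROUP BY type
ORDER BY val DESC
LIMIT 1

Result: fee with avg(fee) = 22.76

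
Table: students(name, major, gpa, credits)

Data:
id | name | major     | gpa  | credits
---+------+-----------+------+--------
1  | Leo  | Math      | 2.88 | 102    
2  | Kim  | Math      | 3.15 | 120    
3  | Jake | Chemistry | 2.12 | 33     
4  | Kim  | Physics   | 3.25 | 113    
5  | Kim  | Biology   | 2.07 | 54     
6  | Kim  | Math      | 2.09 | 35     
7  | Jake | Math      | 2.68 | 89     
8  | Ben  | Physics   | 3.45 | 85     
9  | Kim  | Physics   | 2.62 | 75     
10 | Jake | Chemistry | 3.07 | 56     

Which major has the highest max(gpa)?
SELECT major, MAX(gpa) as val
FROM students
GROUP BY major
ORDER BY val DESC
LIMIT 1

Result: Physics with max(gpa) = 3.45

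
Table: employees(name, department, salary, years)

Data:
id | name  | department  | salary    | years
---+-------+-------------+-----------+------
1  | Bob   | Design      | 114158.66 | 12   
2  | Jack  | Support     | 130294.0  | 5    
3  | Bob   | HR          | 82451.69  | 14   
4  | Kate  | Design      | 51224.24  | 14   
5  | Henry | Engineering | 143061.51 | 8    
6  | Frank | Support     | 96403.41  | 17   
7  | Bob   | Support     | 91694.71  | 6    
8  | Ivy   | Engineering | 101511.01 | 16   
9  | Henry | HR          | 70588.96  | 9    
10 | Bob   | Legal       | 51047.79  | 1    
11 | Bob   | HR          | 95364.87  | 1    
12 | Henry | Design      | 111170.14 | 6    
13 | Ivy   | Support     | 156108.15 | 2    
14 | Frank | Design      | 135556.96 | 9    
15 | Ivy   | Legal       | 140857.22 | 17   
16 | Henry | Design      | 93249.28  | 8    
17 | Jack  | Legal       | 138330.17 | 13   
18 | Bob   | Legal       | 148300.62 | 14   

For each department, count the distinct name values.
SELECT department, COUNT(DISTINCT name)
FROM employees
GROUP BY department

Result:
  Design: 4 distinct
  Engineering: 2 distinct
  HR: 2 distinct
  Legal: 3 distinct
  Support: 4 distinct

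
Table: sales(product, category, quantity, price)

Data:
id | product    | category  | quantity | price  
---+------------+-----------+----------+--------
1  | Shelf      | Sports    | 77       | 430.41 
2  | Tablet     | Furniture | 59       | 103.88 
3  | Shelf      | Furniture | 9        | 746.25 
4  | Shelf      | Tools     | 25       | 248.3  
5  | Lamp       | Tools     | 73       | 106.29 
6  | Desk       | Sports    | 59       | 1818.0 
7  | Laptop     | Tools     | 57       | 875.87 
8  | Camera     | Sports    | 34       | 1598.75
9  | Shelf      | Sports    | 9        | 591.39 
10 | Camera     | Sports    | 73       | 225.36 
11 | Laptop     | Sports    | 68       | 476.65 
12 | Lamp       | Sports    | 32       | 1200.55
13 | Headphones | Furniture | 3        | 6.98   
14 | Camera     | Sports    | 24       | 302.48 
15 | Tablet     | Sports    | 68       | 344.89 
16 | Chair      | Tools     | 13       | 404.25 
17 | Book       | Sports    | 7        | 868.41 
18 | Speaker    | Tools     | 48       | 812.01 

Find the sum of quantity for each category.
SELECT category, SUM(quantity) as result
FROM sales
GROUP BY category

Result:
  Furniture: 71
  Sports: 451
  Tools: 216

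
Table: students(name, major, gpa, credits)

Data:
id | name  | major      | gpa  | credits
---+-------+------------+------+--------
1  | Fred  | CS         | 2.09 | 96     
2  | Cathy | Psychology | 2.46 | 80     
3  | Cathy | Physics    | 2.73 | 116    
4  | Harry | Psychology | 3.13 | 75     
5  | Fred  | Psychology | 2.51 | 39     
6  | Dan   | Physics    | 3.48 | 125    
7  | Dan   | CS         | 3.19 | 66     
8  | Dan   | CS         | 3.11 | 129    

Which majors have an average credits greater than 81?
SELECT major, AVG(credits)
FROM students
GROUP BY major
HAVING AVG(credits) > 81

Result:
  CS: avg=97.00
  Physics: avg=120.50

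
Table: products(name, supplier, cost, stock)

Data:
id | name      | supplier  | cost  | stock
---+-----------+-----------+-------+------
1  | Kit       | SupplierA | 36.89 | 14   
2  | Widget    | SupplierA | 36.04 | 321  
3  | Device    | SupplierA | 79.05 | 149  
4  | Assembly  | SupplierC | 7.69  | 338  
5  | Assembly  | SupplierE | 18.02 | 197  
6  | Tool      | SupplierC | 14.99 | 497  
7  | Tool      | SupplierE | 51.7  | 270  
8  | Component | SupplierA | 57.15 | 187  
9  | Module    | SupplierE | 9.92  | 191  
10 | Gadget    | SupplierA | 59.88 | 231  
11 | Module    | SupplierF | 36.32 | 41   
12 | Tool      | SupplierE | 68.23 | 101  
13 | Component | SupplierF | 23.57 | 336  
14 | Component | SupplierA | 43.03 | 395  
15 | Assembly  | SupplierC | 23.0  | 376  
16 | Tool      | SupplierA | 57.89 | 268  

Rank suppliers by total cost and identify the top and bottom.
SELECT supplier, SUM(cost)
FROM products
GROUP BY supplier
ORDER BY SUM(cost)

All groups:
  SupplierC: 45.68
  SupplierF: 59.89
  SupplierE: 147.87
  SupplierA: 369.93

Highest: SupplierA (369.93)
Lowest: SupplierC (45.68)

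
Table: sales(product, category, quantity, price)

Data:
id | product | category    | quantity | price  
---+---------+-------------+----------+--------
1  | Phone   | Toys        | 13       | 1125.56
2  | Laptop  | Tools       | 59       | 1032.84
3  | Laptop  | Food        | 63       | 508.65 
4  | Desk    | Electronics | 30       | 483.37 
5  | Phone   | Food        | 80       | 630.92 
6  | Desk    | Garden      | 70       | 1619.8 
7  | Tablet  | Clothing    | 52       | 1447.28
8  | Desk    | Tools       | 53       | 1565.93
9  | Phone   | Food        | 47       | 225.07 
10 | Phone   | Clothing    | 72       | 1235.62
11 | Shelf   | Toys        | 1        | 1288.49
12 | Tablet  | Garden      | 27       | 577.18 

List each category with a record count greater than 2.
SELECT category, COUNT(*) as cnt
FROM sales
GROUP BY category
HAVING COUNT(*) > 2

Result:
  Food: 3

Note: HAVING filters groups after aggregation, WHERE filters rows before.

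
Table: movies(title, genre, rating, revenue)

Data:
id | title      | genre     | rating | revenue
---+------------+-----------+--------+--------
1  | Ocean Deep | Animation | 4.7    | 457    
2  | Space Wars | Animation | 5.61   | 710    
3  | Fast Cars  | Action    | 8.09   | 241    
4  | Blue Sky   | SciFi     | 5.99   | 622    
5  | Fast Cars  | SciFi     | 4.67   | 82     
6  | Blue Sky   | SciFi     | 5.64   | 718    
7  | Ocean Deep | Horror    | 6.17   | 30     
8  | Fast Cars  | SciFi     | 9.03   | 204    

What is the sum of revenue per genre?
SELECT genre, SUM(revenue) as result
FROM movies
GROUP BY genre

Result:
  Action: 241
  Animation: 1167
  Horror: 30
  SciFi: 1626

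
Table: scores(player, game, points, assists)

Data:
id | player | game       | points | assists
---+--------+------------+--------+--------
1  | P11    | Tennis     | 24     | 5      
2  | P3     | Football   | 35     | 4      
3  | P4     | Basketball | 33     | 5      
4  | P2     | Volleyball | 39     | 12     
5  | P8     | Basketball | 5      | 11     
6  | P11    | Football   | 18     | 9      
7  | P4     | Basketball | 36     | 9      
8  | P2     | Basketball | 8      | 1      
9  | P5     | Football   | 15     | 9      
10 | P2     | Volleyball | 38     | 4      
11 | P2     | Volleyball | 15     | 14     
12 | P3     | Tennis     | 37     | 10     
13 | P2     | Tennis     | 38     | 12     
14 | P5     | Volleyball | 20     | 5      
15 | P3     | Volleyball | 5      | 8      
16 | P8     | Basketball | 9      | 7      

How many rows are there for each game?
SELECT game, COUNT(*) as count
FROM scores
GROUP BY game

Result:
  Basketball: 5
  Football: 3
  Tennis: 3
  Volleyball: 5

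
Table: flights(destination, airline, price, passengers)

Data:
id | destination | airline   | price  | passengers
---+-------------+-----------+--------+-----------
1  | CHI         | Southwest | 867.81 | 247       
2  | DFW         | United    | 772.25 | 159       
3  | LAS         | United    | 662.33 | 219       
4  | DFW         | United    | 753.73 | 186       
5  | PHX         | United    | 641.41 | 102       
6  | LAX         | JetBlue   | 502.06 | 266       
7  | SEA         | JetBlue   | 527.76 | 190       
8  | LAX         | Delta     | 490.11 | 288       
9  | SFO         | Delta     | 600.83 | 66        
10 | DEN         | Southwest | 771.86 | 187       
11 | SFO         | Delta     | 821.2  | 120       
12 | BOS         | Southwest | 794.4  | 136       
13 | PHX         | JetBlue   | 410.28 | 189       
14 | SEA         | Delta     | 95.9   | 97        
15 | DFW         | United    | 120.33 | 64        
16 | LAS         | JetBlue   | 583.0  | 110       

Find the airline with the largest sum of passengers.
SELECT airline, SUM(passengers) as val
FROM flights
GROUP BY airline
ORDER BY val DESC
LIMIT 1

Result: JetBlue with sum(passengers) = 755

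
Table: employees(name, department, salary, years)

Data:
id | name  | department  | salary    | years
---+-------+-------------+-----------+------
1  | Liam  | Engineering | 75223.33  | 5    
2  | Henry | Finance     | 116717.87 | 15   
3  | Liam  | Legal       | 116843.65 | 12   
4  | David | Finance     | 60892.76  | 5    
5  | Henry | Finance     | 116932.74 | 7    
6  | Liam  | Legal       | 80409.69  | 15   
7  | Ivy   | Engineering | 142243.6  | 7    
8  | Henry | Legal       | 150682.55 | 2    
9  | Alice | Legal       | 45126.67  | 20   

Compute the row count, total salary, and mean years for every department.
SELECT department,
       COUNT(*) as cnt,
       SUM(salary) as total_salary,
       AVG(years) as avg_years
FROM employees
GROUP BY department

Result:
  Engineering: 2 records, 217466.93 total salary, 6.00 avg years
  Finance: 3 records, 294543.37 total salary, 9.00 avg years
  Legal: 4 records, 393062.56 total salary, 12.25 avg years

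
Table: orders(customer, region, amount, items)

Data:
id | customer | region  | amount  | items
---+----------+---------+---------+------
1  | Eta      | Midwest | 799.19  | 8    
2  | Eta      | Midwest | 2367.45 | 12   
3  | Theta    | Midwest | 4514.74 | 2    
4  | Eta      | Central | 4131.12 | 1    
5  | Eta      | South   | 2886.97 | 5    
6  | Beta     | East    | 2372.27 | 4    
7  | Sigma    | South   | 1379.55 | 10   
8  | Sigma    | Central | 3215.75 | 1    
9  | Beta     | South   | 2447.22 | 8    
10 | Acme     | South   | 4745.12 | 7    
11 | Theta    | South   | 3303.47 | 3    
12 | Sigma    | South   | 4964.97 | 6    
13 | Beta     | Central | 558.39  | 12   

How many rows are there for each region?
SELECT region, COUNT(*) as count
FROM orders
GROUP BY region

Result:
  Central: 3
  East: 1
  Midwest: 3
  South: 6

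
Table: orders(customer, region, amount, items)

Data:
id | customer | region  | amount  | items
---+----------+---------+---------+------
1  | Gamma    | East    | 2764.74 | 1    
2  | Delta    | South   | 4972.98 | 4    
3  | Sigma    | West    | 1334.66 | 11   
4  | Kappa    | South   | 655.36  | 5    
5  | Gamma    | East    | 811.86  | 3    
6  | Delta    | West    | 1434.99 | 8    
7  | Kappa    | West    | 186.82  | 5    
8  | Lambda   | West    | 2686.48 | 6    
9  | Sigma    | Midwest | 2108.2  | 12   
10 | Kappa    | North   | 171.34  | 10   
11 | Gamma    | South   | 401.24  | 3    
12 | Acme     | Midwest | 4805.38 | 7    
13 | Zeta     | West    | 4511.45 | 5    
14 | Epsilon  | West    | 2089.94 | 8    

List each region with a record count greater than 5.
SELECT region, COUNT(*) as cnt
FROM orders
GROUP BY region
HAVING COUNT(*) > 5

Result:
  West: 6

Note: HAVING filters groups after aggregation, WHERE filters rows before.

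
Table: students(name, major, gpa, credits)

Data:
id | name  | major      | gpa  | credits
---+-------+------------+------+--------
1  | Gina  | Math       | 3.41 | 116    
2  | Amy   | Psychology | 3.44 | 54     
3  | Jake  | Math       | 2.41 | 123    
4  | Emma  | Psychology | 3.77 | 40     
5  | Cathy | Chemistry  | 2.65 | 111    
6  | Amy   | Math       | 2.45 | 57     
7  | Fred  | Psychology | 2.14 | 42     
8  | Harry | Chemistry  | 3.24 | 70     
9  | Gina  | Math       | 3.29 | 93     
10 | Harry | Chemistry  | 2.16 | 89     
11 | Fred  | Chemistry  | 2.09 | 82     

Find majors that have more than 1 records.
SELECT major, COUNT(*) as cnt
FROM students
GROUP BY major
HAVING COUNT(*) > 1

Result:
  Chemistry: 4
  Math: 4
  Psychology: 3

Note: HAVING filters groups after aggregation, WHERE filters rows before.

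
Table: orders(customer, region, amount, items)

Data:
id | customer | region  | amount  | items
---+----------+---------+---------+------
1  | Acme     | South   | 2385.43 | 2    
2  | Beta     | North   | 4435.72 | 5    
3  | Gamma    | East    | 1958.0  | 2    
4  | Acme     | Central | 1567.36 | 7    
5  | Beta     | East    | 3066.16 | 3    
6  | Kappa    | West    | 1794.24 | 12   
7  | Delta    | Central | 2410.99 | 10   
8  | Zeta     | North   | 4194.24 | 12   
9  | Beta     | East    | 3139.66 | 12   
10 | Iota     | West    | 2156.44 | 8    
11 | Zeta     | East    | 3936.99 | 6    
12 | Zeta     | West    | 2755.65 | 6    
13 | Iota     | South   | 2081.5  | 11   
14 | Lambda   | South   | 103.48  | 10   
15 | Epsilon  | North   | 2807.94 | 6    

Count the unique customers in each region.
SELECT region, COUNT(DISTINCT customer)
FROM orders
GROUP BY region

Result:
  Central: 2 distinct
  East: 3 distinct
  North: 3 distinct
  South: 3 distinct
  West: 3 distinct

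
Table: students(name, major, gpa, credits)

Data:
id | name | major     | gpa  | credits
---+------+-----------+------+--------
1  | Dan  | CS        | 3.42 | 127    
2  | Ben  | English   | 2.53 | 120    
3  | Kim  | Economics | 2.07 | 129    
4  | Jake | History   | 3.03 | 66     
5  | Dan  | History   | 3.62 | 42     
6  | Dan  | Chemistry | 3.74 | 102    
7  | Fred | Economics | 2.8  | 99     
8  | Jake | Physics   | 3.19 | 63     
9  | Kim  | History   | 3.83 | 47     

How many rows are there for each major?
SELECT major, COUNT(*) as count
FROM students
GROUP BY major

Result:
  CS: 1
  Chemistry: 1
  Economics: 2
  English: 1
  History: 3
  Physics: 1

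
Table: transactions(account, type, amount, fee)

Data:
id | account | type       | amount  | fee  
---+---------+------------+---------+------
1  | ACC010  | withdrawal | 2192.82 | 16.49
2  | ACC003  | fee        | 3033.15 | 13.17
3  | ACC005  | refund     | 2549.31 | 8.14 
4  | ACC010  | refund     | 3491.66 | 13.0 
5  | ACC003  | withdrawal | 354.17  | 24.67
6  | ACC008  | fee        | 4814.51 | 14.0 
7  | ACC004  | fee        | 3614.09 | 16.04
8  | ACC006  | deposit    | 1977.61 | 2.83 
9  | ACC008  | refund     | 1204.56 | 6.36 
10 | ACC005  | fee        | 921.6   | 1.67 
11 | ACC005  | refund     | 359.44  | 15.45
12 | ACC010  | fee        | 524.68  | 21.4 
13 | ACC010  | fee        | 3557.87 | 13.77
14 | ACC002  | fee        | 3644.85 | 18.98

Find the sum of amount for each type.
SELECT type, SUM(amount) as result
FROM transactions
GROUP BY type

Result:
  deposit: 1977.61
  fee: 20110.75
  refund: 7604.97
  withdrawal: 2546.99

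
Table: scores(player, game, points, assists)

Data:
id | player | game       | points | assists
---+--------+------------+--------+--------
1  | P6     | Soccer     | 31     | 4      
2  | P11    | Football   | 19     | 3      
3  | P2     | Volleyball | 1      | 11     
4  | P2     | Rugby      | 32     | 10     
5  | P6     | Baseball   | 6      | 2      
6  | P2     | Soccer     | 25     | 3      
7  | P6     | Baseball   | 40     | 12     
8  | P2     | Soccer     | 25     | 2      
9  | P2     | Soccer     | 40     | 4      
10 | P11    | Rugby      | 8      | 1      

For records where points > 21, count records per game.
SELECT game, COUNT(*)
FROM scores
WHERE points > 21
GROUP BY game

Note: WHERE filters rows before grouping.

Result:
  Baseball: 1
  Rugby: 1
  Soccer: 4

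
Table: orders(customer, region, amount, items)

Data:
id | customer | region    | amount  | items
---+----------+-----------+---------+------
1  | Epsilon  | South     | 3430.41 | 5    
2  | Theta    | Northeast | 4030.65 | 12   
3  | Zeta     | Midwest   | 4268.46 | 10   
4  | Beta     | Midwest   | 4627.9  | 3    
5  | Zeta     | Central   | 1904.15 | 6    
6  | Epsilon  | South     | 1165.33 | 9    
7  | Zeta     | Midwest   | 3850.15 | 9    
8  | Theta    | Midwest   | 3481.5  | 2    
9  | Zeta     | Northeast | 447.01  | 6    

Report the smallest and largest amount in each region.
SELECT region, MIN(amount), MAX(amount)
FROM orders
GROUP BY region

Result:
  Central: min=1904.15, max=1904.15
  Midwest: min=3481.50, max=4627.90
  Northeast: min=447.01, max=4030.65
  South: min=1165.33, max=3430.41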